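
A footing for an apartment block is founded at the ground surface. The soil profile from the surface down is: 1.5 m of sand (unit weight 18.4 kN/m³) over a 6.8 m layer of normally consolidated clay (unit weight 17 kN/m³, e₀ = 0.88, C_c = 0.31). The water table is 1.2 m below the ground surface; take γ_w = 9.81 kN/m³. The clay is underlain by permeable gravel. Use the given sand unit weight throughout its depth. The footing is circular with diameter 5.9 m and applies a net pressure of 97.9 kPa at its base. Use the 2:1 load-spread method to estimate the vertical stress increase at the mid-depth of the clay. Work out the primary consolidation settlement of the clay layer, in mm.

S_c ≈ 227 mm

Mid-depth of clay below the ground surface: z = 1.5 + 6.8/2 = 4.9 m.
Total vertical stress at mid-clay: σ_v = 18.4×1.5 + 17×3.4 = 85.4 kPa.
Pore pressure: u = 9.81×(4.9 − 1.2) = 36.297 kPa.
Initial effective stress: σ'_0 = σ_v − u = 85.4 − 36.297 = 49.103 kPa.
Stress increase at mid-clay by the 2:1 spreading method:
Δσ ≈ qD²/(D+z)² = 97.9×5.9²/(5.9+4.9)² = 29.217 kPa
Final effective stress: σ'_f = σ'_0 + Δσ = 49.103 + 29.217 = 78.32 kPa.
Normally consolidated clay, so the full stress increment lies on the virgin compression line:
S_c = C_c·H/(1+e₀)·log₁₀(σ'_f/σ'_0) = 0.31×6.8/(1+0.88)×log₁₀(78.32/49.103)
    = 1.1213 × 0.20276 = 0.2274 m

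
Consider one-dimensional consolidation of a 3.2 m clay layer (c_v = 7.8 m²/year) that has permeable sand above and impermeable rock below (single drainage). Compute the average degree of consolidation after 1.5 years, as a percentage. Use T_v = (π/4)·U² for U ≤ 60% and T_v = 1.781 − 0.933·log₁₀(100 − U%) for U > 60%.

Drainage path length: H_d = H = 3.2 m (single drainage).
T_v = c_v·t/H_d² = 7.8×1.5/3.2² = 1.1426.
T_v = 1.1426 corresponds to the U > 60% branch:
U = 1 − 10^((1.781 − T_v)/0.933)/100 = 0.9517

U ≈ 95.2 %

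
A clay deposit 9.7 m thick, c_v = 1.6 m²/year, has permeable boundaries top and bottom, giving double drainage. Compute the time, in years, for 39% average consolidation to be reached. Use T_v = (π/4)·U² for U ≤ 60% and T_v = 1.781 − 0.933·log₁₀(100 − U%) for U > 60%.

t ≈ 1.76 years

Drainage path length: H_d = H/2 = 4.85 m (double drainage).
U ≤ 60%: T_v = (π/4)·U² = (π/4)×0.39² = 0.11946.
t = T_v·H_d²/c_v = 0.11946×4.85²/1.6 = 1.756 years.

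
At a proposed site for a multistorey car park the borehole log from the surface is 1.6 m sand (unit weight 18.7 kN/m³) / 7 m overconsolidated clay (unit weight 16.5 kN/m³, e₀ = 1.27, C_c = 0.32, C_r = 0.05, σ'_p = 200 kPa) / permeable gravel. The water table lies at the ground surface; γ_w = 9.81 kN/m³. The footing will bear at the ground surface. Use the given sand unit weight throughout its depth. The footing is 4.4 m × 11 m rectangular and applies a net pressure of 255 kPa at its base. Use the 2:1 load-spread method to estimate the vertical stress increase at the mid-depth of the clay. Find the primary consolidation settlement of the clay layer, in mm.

S_c ≈ 76.7 mm

Mid-depth of clay below the ground surface: z = 1.6 + 7/2 = 5.1 m.
Total vertical stress at mid-clay: σ_v = 18.7×1.6 + 16.5×3.5 = 87.67 kPa.
Pore pressure: u = 9.81×(5.1 − 0) = 50.031 kPa.
Initial effective stress: σ'_0 = σ_v − u = 87.67 − 50.031 = 37.639 kPa.
Stress increase at mid-clay by the 2:1 spreading method:
Δσ = qBL/((B+z)(L+z)) = 255×4.4×11/((4.4+5.1)(11+5.1)) = 80.693 kPa
Final effective stress: σ'_f = 37.639 + 80.693 = 118.33 kPa.
σ'_f = 118.33 ≤ σ'_p = 200 kPa, so the clay remains overconsolidated and only the recompression index applies:
S_c = C_r·H/(1+e₀)·log₁₀(σ'_f/σ'_0) = 0.05×7/2.27×log₁₀(118.33/37.639)
    = 0.15419 × 0.49746 = 0.0767 m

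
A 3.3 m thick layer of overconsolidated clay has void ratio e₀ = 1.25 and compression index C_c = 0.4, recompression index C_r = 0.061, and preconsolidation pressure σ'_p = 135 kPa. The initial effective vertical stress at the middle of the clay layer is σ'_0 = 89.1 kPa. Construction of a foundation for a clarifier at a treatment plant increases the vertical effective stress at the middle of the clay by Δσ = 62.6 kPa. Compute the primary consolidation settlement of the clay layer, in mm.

Final effective stress: σ'_f = 89.1 + 62.6 = 151.7 kPa.
σ'_f = 151.7 > σ'_p = 135 kPa, so the stress path crosses the preconsolidation pressure — recompression up to σ'_p, then virgin compression beyond:
S_c = H/(1+e₀)·[C_r·log₁₀(σ'_p/σ'_0) + C_c·log₁₀(σ'_f/σ'_p)]
    = 3.3/2.25 × [0.061×log₁₀(135/89.1) + 0.4×log₁₀(151.7/135)]
    = 1.4667 × [0.011008 + 0.020261] = 0.04586 m

S_c ≈ 45.9 mm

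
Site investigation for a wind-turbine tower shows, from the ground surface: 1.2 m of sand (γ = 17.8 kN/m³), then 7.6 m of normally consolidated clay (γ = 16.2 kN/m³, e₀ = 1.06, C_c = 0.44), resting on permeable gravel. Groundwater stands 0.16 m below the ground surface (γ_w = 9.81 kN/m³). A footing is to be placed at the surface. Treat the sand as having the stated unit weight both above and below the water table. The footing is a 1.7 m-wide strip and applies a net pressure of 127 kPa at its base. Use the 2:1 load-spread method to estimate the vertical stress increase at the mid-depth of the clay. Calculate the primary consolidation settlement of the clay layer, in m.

Mid-depth of clay below the ground surface: z = 1.2 + 7.6/2 = 5 m.
Total vertical stress at mid-clay: σ_v = 17.8×1.2 + 16.2×3.8 = 82.92 kPa.
Pore pressure: u = 9.81×(5 − 0.16) = 47.48 kPa.
Initial effective stress: σ'_0 = σ_v − u = 82.92 − 47.48 = 35.44 kPa.
Stress increase at mid-clay by the 2:1 spreading method:
Δσ = qB/(B+z) = 127×1.7/(1.7+5) = 32.224 kPa
Final effective stress: σ'_f = σ'_0 + Δσ = 35.44 + 32.224 = 67.664 kPa.
Normally consolidated clay, so the full stress increment lies on the virgin compression line:
S_c = C_c·H/(1+e₀)·log₁₀(σ'_f/σ'_0) = 0.44×7.6/(1+1.06)×log₁₀(67.664/35.44)
    = 1.6233 × 0.28086 = 0.4559 m

S_c ≈ 0.456 m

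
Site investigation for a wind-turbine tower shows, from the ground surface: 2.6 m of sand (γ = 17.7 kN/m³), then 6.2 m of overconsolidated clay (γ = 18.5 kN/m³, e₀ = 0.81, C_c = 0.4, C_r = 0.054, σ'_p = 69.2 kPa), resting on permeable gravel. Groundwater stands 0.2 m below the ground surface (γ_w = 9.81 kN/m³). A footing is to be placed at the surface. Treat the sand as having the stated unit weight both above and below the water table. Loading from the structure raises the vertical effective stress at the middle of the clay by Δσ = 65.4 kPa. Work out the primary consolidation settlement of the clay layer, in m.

Mid-depth of clay below the ground surface: z = 2.6 + 6.2/2 = 5.7 m.
Total vertical stress at mid-clay: σ_v = 17.7×2.6 + 18.5×3.1 = 103.37 kPa.
Pore pressure: u = 9.81×(5.7 − 0.2) = 53.955 kPa.
Initial effective stress: σ'_0 = σ_v − u = 103.37 − 53.955 = 49.415 kPa.
Final effective stress: σ'_f = 49.415 + 65.4 = 114.81 kPa.
σ'_f = 114.81 > σ'_p = 69.2 kPa, so the stress path crosses the preconsolidation pressure — recompression up to σ'_p, then virgin compression beyond:
S_c = H/(1+e₀)·[C_r·log₁₀(σ'_p/σ'_0) + C_c·log₁₀(σ'_f/σ'_p)]
    = 6.2/1.81 × [0.054×log₁₀(69.2/49.415) + 0.4×log₁₀(114.81/69.2)]
    = 3.4254 × [0.0078974 + 0.087949] = 0.3283 m

S_c ≈ 0.328 m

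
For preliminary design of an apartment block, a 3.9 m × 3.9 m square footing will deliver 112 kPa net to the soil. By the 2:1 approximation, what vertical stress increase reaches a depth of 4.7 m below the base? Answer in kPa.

Δσ_z ≈ 23 kPa

By the 2:1 method the load spreads at 1 horizontal : 2 vertical, so at depth z the loaded area has grown by z in each plan dimension:
Δσ = qBL/((B+z)(L+z)) = 112×3.9×3.9/((3.9+4.7)(3.9+4.7)) = 23.033 kPa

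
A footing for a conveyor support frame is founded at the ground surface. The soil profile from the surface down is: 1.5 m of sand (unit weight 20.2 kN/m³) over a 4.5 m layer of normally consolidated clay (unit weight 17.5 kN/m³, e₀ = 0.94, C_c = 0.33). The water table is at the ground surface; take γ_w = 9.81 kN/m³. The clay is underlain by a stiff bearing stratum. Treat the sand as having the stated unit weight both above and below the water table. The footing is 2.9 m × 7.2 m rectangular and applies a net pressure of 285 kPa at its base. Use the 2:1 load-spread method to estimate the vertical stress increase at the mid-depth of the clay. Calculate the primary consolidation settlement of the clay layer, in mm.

S_c ≈ 415 mm

Mid-depth of clay below the ground surface: z = 1.5 + 4.5/2 = 3.75 m.
Total vertical stress at mid-clay: σ_v = 20.2×1.5 + 17.5×2.25 = 69.675 kPa.
Pore pressure: u = 9.81×(3.75 − 0) = 36.788 kPa.
Initial effective stress: σ'_0 = σ_v − u = 69.675 − 36.788 = 32.887 kPa.
Stress increase at mid-clay by the 2:1 spreading method:
Δσ = qBL/((B+z)(L+z)) = 285×2.9×7.2/((2.9+3.75)(7.2+3.75)) = 81.722 kPa
Final effective stress: σ'_f = σ'_0 + Δσ = 32.887 + 81.722 = 114.61 kPa.
Normally consolidated clay, so the full stress increment lies on the virgin compression line:
S_c = C_c·H/(1+e₀)·log₁₀(σ'_f/σ'_0) = 0.33×4.5/(1+0.94)×log₁₀(114.61/32.887)
    = 0.76546 × 0.5422 = 0.415 m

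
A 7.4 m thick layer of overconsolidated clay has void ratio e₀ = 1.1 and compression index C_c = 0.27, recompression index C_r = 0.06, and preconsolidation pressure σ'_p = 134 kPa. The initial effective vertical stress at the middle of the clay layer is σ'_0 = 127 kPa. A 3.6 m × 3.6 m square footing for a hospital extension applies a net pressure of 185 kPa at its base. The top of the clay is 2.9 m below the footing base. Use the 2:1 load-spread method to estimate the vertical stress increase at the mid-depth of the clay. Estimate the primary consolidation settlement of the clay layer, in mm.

S_c ≈ 51.7 mm

Mid-depth of clay below the footing base: z = 2.9 + 7.4/2 = 6.6 m.
Stress increase at mid-clay by the 2:1 spreading method:
Δσ = qBL/((B+z)(L+z)) = 185×3.6×3.6/((3.6+6.6)(3.6+6.6)) = 23.045 kPa
Final effective stress: σ'_f = 127 + 23.045 = 150.05 kPa.
σ'_f = 150.05 > σ'_p = 134 kPa, so the stress path crosses the preconsolidation pressure — recompression up to σ'_p, then virgin compression beyond:
S_c = H/(1+e₀)·[C_r·log₁₀(σ'_p/σ'_0) + C_c·log₁₀(σ'_f/σ'_p)]
    = 7.4/2.1 × [0.06×log₁₀(134/127) + 0.27×log₁₀(150.05/134)]
    = 3.5238 × [0.0013981 + 0.013265] = 0.05167 m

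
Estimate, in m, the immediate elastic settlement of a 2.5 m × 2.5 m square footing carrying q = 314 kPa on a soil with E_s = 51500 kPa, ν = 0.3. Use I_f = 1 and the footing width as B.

S_e ≈ 0.0139 m

Immediate (elastic) settlement: S_e = q·B·(1−ν²)/E_s · I_f.
S_e = 314 × 2.5 × (1 − 0.3²) / 51500 × 1
    = 314 × 2.5 × 0.91 / 51500 × 1
    = 0.01387 m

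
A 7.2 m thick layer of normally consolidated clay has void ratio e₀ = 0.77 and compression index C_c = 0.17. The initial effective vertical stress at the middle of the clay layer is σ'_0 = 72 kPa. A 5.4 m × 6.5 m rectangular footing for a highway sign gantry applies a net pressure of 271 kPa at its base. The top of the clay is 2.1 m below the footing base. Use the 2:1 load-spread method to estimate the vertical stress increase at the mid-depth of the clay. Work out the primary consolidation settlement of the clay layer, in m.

S_c ≈ 0.204 m

Mid-depth of clay below the footing base: z = 2.1 + 7.2/2 = 5.7 m.
Stress increase at mid-clay by the 2:1 spreading method:
Δσ = qBL/((B+z)(L+z)) = 271×5.4×6.5/((5.4+5.7)(6.5+5.7)) = 70.241 kPa
Final effective stress: σ'_f = σ'_0 + Δσ = 72 + 70.241 = 142.24 kPa.
Normally consolidated clay, so the full stress increment lies on the virgin compression line:
S_c = C_c·H/(1+e₀)·log₁₀(σ'_f/σ'_0) = 0.17×7.2/(1+0.77)×log₁₀(142.24/72)
    = 0.69153 × 0.29569 = 0.2045 m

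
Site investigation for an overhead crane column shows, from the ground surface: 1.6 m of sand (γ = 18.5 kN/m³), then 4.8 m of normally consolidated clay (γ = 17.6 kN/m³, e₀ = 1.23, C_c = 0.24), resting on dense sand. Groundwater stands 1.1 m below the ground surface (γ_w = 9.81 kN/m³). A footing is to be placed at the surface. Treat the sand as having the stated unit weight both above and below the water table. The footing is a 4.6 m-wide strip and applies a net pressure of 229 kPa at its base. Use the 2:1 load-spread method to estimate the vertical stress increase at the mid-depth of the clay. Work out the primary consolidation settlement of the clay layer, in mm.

Mid-depth of clay below the ground surface: z = 1.6 + 4.8/2 = 4 m.
Total vertical stress at mid-clay: σ_v = 18.5×1.6 + 17.6×2.4 = 71.84 kPa.
Pore pressure: u = 9.81×(4 − 1.1) = 28.449 kPa.
Initial effective stress: σ'_0 = σ_v − u = 71.84 − 28.449 = 43.391 kPa.
Stress increase at mid-clay by the 2:1 spreading method:
Δσ = qB/(B+z) = 229×4.6/(4.6+4) = 122.49 kPa
Final effective stress: σ'_f = σ'_0 + Δσ = 43.391 + 122.49 = 165.88 kPa.
Normally consolidated clay, so the full stress increment lies on the virgin compression line:
S_c = C_c·H/(1+e₀)·log₁₀(σ'_f/σ'_0) = 0.24×4.8/(1+1.23)×log₁₀(165.88/43.391)
    = 0.51659 × 0.58239 = 0.3009 m

S_c ≈ 301 mm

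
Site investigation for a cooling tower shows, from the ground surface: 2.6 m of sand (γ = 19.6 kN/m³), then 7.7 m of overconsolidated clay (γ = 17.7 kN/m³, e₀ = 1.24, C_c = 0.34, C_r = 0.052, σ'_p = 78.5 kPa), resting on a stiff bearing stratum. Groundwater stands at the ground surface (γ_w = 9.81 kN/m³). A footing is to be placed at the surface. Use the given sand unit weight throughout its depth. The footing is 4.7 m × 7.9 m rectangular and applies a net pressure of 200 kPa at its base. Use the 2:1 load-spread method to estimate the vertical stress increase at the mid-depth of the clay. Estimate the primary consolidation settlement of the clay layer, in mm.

S_c ≈ 161 mm

Mid-depth of clay below the ground surface: z = 2.6 + 7.7/2 = 6.45 m.
Total vertical stress at mid-clay: σ_v = 19.6×2.6 + 17.7×3.85 = 119.11 kPa.
Pore pressure: u = 9.81×(6.45 − 0) = 63.275 kPa.
Initial effective stress: σ'_0 = σ_v − u = 119.11 − 63.275 = 55.835 kPa.
Stress increase at mid-clay by the 2:1 spreading method:
Δσ = qBL/((B+z)(L+z)) = 200×4.7×7.9/((4.7+6.45)(7.9+6.45)) = 46.412 kPa
Final effective stress: σ'_f = 55.835 + 46.412 = 102.25 kPa.
σ'_f = 102.25 > σ'_p = 78.5 kPa, so the stress path crosses the preconsolidation pressure — recompression up to σ'_p, then virgin compression beyond:
S_c = H/(1+e₀)·[C_r·log₁₀(σ'_p/σ'_0) + C_c·log₁₀(σ'_f/σ'_p)]
    = 7.7/2.24 × [0.052×log₁₀(78.5/55.835) + 0.34×log₁₀(102.25/78.5)]
    = 3.4375 × [0.0076941 + 0.03903] = 0.1606 m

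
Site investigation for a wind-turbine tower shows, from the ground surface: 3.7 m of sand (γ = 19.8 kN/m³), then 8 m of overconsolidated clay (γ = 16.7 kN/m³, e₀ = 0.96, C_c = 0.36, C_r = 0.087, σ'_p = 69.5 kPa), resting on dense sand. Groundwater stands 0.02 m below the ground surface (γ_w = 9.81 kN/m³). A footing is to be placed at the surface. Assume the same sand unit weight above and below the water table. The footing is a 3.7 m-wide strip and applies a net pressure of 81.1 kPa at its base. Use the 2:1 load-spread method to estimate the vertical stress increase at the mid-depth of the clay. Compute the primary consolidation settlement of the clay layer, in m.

Mid-depth of clay below the ground surface: z = 3.7 + 8/2 = 7.7 m.
Total vertical stress at mid-clay: σ_v = 19.8×3.7 + 16.7×4 = 140.06 kPa.
Pore pressure: u = 9.81×(7.7 − 0.02) = 75.341 kPa.
Initial effective stress: σ'_0 = σ_v − u = 140.06 − 75.341 = 64.719 kPa.
Stress increase at mid-clay by the 2:1 spreading method:
Δσ = qB/(B+z) = 81.1×3.7/(3.7+7.7) = 26.322 kPa
Final effective stress: σ'_f = 64.719 + 26.322 = 91.041 kPa.
σ'_f = 91.041 > σ'_p = 69.5 kPa, so the stress path crosses the preconsolidation pressure — recompression up to σ'_p, then virgin compression beyond:
S_c = H/(1+e₀)·[C_r·log₁₀(σ'_p/σ'_0) + C_c·log₁₀(σ'_f/σ'_p)]
    = 8/1.96 × [0.087×log₁₀(69.5/64.719) + 0.36×log₁₀(91.041/69.5)]
    = 4.0816 × [0.0026929 + 0.042211] = 0.1833 m

S_c ≈ 0.183 m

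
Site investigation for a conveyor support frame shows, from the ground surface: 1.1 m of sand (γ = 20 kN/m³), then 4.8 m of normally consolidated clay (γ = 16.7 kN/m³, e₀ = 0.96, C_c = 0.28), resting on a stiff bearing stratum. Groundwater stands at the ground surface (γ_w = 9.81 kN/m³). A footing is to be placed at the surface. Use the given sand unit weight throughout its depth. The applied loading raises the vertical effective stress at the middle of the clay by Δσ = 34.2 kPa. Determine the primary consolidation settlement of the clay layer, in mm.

Mid-depth of clay below the ground surface: z = 1.1 + 4.8/2 = 3.5 m.
Total vertical stress at mid-clay: σ_v = 20×1.1 + 16.7×2.4 = 62.08 kPa.
Pore pressure: u = 9.81×(3.5 − 0) = 34.335 kPa.
Initial effective stress: σ'_0 = σ_v − u = 62.08 − 34.335 = 27.745 kPa.
Final effective stress: σ'_f = σ'_0 + Δσ = 27.745 + 34.2 = 61.945 kPa.
Normally consolidated clay, so the full stress increment lies on the virgin compression line:
S_c = C_c·H/(1+e₀)·log₁₀(σ'_f/σ'_0) = 0.28×4.8/(1+0.96)×log₁₀(61.945/27.745)
    = 0.68571 × 0.34882 = 0.2392 m

S_c ≈ 239 mm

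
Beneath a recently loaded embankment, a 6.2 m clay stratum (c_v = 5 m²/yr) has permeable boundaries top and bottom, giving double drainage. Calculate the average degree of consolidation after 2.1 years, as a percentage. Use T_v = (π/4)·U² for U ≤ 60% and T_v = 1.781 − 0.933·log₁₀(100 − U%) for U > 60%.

Drainage path length: H_d = H/2 = 3.1 m (double drainage).
T_v = c_v·t/H_d² = 5×2.1/3.1² = 1.0926.
T_v = 1.0926 corresponds to the U > 60% branch:
U = 1 − 10^((1.781 − T_v)/0.933)/100 = 0.9453

U ≈ 94.5 %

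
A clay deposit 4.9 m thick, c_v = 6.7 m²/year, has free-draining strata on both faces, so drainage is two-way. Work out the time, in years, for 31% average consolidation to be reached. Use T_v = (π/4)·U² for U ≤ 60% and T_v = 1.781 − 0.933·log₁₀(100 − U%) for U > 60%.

t ≈ 0.0676 years

Drainage path length: H_d = H/2 = 2.45 m (double drainage).
U ≤ 60%: T_v = (π/4)·U² = (π/4)×0.31² = 0.075477.
t = T_v·H_d²/c_v = 0.075477×2.45²/6.7 = 0.06762 years.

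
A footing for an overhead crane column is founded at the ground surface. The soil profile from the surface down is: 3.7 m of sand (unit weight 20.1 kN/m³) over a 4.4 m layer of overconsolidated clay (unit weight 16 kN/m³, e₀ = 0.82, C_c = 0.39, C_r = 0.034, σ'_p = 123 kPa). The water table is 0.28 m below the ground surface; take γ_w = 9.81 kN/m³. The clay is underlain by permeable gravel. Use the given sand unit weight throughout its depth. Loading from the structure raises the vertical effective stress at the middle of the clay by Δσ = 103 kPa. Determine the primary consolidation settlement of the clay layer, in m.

Mid-depth of clay below the ground surface: z = 3.7 + 4.4/2 = 5.9 m.
Total vertical stress at mid-clay: σ_v = 20.1×3.7 + 16×2.2 = 109.57 kPa.
Pore pressure: u = 9.81×(5.9 − 0.28) = 55.132 kPa.
Initial effective stress: σ'_0 = σ_v − u = 109.57 − 55.132 = 54.438 kPa.
Final effective stress: σ'_f = 54.438 + 103 = 157.44 kPa.
σ'_f = 157.44 > σ'_p = 123 kPa, so the stress path crosses the preconsolidation pressure — recompression up to σ'_p, then virgin compression beyond:
S_c = H/(1+e₀)·[C_r·log₁₀(σ'_p/σ'_0) + C_c·log₁₀(σ'_f/σ'_p)]
    = 4.4/1.82 × [0.034×log₁₀(123/54.438) + 0.39×log₁₀(157.44/123)]
    = 2.4176 × [0.012036 + 0.041812] = 0.1302 m

S_c ≈ 0.13 m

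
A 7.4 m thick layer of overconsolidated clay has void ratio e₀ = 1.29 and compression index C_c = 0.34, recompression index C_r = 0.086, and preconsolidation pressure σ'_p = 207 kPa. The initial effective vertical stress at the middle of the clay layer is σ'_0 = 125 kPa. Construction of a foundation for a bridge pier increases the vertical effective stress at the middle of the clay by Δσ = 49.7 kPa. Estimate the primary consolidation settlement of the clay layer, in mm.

S_c ≈ 40.4 mm

Final effective stress: σ'_f = 125 + 49.7 = 174.7 kPa.
σ'_f = 174.7 ≤ σ'_p = 207 kPa, so the clay remains overconsolidated and only the recompression index applies:
S_c = C_r·H/(1+e₀)·log₁₀(σ'_f/σ'_0) = 0.086×7.4/2.29×log₁₀(174.7/125)
    = 0.2779 × 0.14538 = 0.0404 m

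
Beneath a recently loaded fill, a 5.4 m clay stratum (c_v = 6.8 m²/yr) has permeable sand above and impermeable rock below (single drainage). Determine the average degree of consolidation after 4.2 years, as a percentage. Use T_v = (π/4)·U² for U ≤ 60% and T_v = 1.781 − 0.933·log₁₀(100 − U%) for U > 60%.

U ≈ 92.8 %

Drainage path length: H_d = H = 5.4 m (single drainage).
T_v = c_v·t/H_d² = 6.8×4.2/5.4² = 0.97942.
T_v = 0.97942 corresponds to the U > 60% branch:
U = 1 − 10^((1.781 − T_v)/0.933)/100 = 0.9277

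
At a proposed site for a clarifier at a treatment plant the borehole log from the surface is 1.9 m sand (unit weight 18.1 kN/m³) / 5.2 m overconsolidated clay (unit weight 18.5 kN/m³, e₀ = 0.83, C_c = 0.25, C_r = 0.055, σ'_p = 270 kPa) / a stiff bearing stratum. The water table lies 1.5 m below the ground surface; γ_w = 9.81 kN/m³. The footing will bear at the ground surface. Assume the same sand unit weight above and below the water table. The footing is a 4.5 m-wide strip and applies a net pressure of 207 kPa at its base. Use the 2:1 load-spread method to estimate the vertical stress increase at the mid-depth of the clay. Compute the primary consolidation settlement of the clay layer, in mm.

S_c ≈ 73.4 mm

Mid-depth of clay below the ground surface: z = 1.9 + 5.2/2 = 4.5 m.
Total vertical stress at mid-clay: σ_v = 18.1×1.9 + 18.5×2.6 = 82.49 kPa.
Pore pressure: u = 9.81×(4.5 − 1.5) = 29.43 kPa.
Initial effective stress: σ'_0 = σ_v − u = 82.49 − 29.43 = 53.06 kPa.
Stress increase at mid-clay by the 2:1 spreading method:
Δσ = qB/(B+z) = 207×4.5/(4.5+4.5) = 103.5 kPa
Final effective stress: σ'_f = 53.06 + 103.5 = 156.56 kPa.
σ'_f = 156.56 ≤ σ'_p = 270 kPa, so the clay remains overconsolidated and only the recompression index applies:
S_c = C_r·H/(1+e₀)·log₁₀(σ'_f/σ'_0) = 0.055×5.2/1.83×log₁₀(156.56/53.06)
    = 0.15628 × 0.46991 = 0.07344 m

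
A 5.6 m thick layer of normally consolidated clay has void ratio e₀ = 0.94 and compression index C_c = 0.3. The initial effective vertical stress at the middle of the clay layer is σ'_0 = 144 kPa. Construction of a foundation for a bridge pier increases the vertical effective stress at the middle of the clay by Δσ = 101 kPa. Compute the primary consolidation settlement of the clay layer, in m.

S_c ≈ 0.2 m

Final effective stress: σ'_f = σ'_0 + Δσ = 144 + 101 = 245 kPa.
Normally consolidated clay, so the full stress increment lies on the virgin compression line:
S_c = C_c·H/(1+e₀)·log₁₀(σ'_f/σ'_0) = 0.3×5.6/(1+0.94)×log₁₀(245/144)
    = 0.86598 × 0.2308 = 0.1999 m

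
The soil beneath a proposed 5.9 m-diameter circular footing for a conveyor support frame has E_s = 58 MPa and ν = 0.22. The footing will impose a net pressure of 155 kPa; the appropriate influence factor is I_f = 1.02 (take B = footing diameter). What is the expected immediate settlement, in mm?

S_e ≈ 15.3 mm

Immediate (elastic) settlement: S_e = q·B·(1−ν²)/E_s · I_f.
E_s = 58 MPa = 58000 kPa.
S_e = 155 × 5.9 × (1 − 0.22²) / 58000 × 1.02
    = 155 × 5.9 × 0.9516 / 58000 × 1.02
    = 0.0153 m = 15.3 mm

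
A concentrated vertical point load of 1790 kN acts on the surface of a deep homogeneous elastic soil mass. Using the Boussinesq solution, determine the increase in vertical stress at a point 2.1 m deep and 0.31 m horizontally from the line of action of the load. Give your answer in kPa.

Δσ_z ≈ 184 kPa

Boussinesq vertical stress below a point load on an elastic half-space:
Δσ_z = 3P/(2πz²) · [1 + (r/z)²]^(−5/2)
r/z = 0.31/2.1 = 0.14762; [1+(r/z)²]^(−5/2) = 0.94753.
Δσ_z = 3×1790/(2π×2.1²) × 0.94753 = 193.8 × 0.94753 = 183.6 kPa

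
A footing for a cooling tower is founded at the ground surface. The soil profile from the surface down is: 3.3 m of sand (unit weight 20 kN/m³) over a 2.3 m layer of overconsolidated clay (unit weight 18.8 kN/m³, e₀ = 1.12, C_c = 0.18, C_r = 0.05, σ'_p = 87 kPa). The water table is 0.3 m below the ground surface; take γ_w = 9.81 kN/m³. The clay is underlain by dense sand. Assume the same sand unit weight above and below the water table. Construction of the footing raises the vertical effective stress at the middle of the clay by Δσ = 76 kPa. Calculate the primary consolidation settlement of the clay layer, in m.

S_c ≈ 0.0439 m

Mid-depth of clay below the ground surface: z = 3.3 + 2.3/2 = 4.45 m.
Total vertical stress at mid-clay: σ_v = 20×3.3 + 18.8×1.15 = 87.62 kPa.
Pore pressure: u = 9.81×(4.45 − 0.3) = 40.712 kPa.
Initial effective stress: σ'_0 = σ_v − u = 87.62 − 40.712 = 46.908 kPa.
Final effective stress: σ'_f = 46.908 + 76 = 122.91 kPa.
σ'_f = 122.91 > σ'_p = 87 kPa, so the stress path crosses the preconsolidation pressure — recompression up to σ'_p, then virgin compression beyond:
S_c = H/(1+e₀)·[C_r·log₁₀(σ'_p/σ'_0) + C_c·log₁₀(σ'_f/σ'_p)]
    = 2.3/2.12 × [0.05×log₁₀(87/46.908) + 0.18×log₁₀(122.91/87)]
    = 1.0849 × [0.013414 + 0.027012] = 0.04386 m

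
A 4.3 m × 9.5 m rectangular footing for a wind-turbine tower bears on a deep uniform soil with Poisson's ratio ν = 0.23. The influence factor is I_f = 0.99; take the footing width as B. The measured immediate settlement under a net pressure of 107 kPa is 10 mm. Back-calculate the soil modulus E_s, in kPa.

E_s ≈ 43100 kPa

S_e = q·B·(1−ν²)/E_s · I_f  ⇒  E_s = q·B·(1−ν²)·I_f / S_e.
E_s = 107 × 4.3 × 0.9471 × 0.99 / 0.01 = 43140 kPa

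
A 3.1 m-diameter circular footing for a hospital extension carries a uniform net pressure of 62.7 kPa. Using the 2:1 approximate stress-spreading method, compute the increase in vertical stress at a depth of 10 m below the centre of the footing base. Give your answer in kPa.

By the 2:1 method the load spreads at 1 horizontal : 2 vertical, so at depth z the loaded area has grown by z in each plan dimension:
Δσ ≈ qD²/(D+z)² = 62.7×3.1²/(3.1+10)² = 3.5111 kPa

Δσ_z ≈ 3.51 kPa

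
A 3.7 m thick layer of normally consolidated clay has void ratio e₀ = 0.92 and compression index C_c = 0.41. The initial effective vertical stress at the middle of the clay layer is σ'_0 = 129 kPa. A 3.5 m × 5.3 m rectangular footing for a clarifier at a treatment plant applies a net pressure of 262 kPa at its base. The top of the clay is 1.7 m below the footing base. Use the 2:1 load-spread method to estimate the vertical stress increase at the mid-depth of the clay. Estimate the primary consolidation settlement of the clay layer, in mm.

S_c ≈ 162 mm

Mid-depth of clay below the footing base: z = 1.7 + 3.7/2 = 3.55 m.
Stress increase at mid-clay by the 2:1 spreading method:
Δσ = qBL/((B+z)(L+z)) = 262×3.5×5.3/((3.5+3.55)(5.3+3.55)) = 77.896 kPa
Final effective stress: σ'_f = σ'_0 + Δσ = 129 + 77.896 = 206.9 kPa.
Normally consolidated clay, so the full stress increment lies on the virgin compression line:
S_c = C_c·H/(1+e₀)·log₁₀(σ'_f/σ'_0) = 0.41×3.7/(1+0.92)×log₁₀(206.9/129)
    = 0.7901 × 0.20517 = 0.1621 m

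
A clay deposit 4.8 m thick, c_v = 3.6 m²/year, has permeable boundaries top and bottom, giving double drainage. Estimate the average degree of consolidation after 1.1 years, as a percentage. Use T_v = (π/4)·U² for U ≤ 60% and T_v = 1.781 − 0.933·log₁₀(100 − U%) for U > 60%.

U ≈ 85.1 %

Drainage path length: H_d = H/2 = 2.4 m (double drainage).
T_v = c_v·t/H_d² = 3.6×1.1/2.4² = 0.6875.
T_v = 0.6875 corresponds to the U > 60% branch:
U = 1 − 10^((1.781 − T_v)/0.933)/100 = 0.8514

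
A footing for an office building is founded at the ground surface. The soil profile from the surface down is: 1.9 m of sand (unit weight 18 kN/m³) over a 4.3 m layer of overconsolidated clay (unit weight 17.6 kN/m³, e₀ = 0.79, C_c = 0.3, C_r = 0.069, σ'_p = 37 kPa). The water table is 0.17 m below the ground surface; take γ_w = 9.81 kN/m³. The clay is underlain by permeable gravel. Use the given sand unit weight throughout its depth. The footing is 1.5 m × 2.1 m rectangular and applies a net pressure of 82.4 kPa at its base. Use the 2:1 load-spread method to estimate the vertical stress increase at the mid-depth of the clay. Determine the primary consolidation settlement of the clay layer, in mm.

Mid-depth of clay below the ground surface: z = 1.9 + 4.3/2 = 4.05 m.
Total vertical stress at mid-clay: σ_v = 18×1.9 + 17.6×2.15 = 72.04 kPa.
Pore pressure: u = 9.81×(4.05 − 0.17) = 38.063 kPa.
Initial effective stress: σ'_0 = σ_v − u = 72.04 − 38.063 = 33.977 kPa.
Stress increase at mid-clay by the 2:1 spreading method:
Δσ = qBL/((B+z)(L+z)) = 82.4×1.5×2.1/((1.5+4.05)(2.1+4.05)) = 7.6045 kPa
Final effective stress: σ'_f = 33.977 + 7.6045 = 41.581 kPa.
σ'_f = 41.581 > σ'_p = 37 kPa, so the stress path crosses the preconsolidation pressure — recompression up to σ'_p, then virgin compression beyond:
S_c = H/(1+e₀)·[C_r·log₁₀(σ'_p/σ'_0) + C_c·log₁₀(σ'_f/σ'_p)]
    = 4.3/1.79 × [0.069×log₁₀(37/33.977) + 0.3×log₁₀(41.581/37)]
    = 2.4022 × [0.0025542 + 0.015208] = 0.04267 m

S_c ≈ 42.7 mm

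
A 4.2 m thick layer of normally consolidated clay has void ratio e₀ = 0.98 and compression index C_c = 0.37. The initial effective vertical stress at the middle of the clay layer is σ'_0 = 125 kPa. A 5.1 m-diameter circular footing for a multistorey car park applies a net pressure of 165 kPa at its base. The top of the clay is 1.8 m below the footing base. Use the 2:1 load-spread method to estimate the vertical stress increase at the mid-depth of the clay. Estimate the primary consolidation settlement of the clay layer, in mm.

S_c ≈ 120 mm

Mid-depth of clay below the footing base: z = 1.8 + 4.2/2 = 3.9 m.
Stress increase at mid-clay by the 2:1 spreading method:
Δσ ≈ qD²/(D+z)² = 165×5.1²/(5.1+3.9)² = 52.983 kPa
Final effective stress: σ'_f = σ'_0 + Δσ = 125 + 52.983 = 177.98 kPa.
Normally consolidated clay, so the full stress increment lies on the virgin compression line:
S_c = C_c·H/(1+e₀)·log₁₀(σ'_f/σ'_0) = 0.37×4.2/(1+0.98)×log₁₀(177.98/125)
    = 0.78485 × 0.15346 = 0.1204 m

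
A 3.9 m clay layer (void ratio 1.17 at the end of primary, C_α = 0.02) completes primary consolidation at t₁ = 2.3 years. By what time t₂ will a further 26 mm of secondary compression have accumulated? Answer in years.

S_s = C_α·H/(1+e_p)·log₁₀(t₂/t₁) ⇒ log₁₀(t₂/t₁) = S_s·(1+e_p)/(C_α·H).
log₁₀(t₂/t₁) = 0.026 × (1+1.17) / (0.02×3.9) = 0.7233
t₂ = t₁ × 10^0.7233 = 2.3 × 5.289 = 12.16 years

t₂ ≈ 12.2 years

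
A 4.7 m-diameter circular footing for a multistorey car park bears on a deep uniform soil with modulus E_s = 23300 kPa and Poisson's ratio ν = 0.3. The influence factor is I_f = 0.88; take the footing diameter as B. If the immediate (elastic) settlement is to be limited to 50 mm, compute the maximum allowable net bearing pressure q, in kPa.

S_e = q·B·(1−ν²)/E_s · I_f  ⇒  q = S_e·E_s / (B·(1−ν²)·I_f).
q = 0.05 × 23300 / (4.7 × 0.91 × 0.88) = 309.5 kPa

q ≈ 310 kPa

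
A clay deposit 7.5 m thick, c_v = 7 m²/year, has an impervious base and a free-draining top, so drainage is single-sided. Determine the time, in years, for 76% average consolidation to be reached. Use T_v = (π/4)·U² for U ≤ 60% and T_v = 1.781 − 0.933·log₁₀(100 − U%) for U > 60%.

t ≈ 3.96 years

Drainage path length: H_d = H = 7.5 m (single drainage).
U > 60%: T_v = 1.781 − 0.933·log₁₀(100 − 76) = 0.49326.
t = T_v·H_d²/c_v = 0.49326×7.5²/7 = 3.964 years.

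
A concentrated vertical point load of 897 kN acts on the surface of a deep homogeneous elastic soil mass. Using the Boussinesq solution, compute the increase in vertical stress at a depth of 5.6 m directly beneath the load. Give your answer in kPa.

Δσ_z ≈ 13.7 kPa

Boussinesq vertical stress below a point load on an elastic half-space:
Δσ_z = 3P/(2πz²) · [1 + (r/z)²]^(−5/2)
r/z = 0/5.6 = 0; [1+(r/z)²]^(−5/2) = 1.
Δσ_z = 3×897/(2π×5.6²) × 1 = 13.657 × 1 = 13.66 kPa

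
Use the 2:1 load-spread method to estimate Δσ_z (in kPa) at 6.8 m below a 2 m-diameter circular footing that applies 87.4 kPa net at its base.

By the 2:1 method the load spreads at 1 horizontal : 2 vertical, so at depth z the loaded area has grown by z in each plan dimension:
Δσ ≈ qD²/(D+z)² = 87.4×2²/(2+6.8)² = 4.5145 kPa

Δσ_z ≈ 4.51 kPa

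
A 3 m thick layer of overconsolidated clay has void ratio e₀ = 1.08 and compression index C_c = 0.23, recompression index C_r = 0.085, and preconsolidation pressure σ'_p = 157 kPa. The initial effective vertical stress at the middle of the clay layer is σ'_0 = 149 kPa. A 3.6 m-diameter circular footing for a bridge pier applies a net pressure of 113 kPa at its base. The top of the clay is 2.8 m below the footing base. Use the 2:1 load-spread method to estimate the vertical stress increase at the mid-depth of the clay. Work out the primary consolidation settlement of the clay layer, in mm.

S_c ≈ 16.3 mm

Mid-depth of clay below the footing base: z = 2.8 + 3/2 = 4.3 m.
Stress increase at mid-clay by the 2:1 spreading method:
Δσ ≈ qD²/(D+z)² = 113×3.6²/(3.6+4.3)² = 23.465 kPa
Final effective stress: σ'_f = 149 + 23.465 = 172.47 kPa.
σ'_f = 172.47 > σ'_p = 157 kPa, so the stress path crosses the preconsolidation pressure — recompression up to σ'_p, then virgin compression beyond:
S_c = H/(1+e₀)·[C_r·log₁₀(σ'_p/σ'_0) + C_c·log₁₀(σ'_f/σ'_p)]
    = 3/2.08 × [0.085×log₁₀(157/149) + 0.23×log₁₀(172.47/157)]
    = 1.4423 × [0.0019306 + 0.0093872] = 0.01632 m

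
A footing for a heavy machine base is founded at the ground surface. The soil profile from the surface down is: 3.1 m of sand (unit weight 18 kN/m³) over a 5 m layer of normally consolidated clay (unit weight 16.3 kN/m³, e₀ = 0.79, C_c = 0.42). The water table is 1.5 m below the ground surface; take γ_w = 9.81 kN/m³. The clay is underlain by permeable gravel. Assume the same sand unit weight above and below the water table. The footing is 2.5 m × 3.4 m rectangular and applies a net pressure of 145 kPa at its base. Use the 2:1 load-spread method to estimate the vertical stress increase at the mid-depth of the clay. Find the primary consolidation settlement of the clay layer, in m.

S_c ≈ 0.134 m

Mid-depth of clay below the ground surface: z = 3.1 + 5/2 = 5.6 m.
Total vertical stress at mid-clay: σ_v = 18×3.1 + 16.3×2.5 = 96.55 kPa.
Pore pressure: u = 9.81×(5.6 − 1.5) = 40.221 kPa.
Initial effective stress: σ'_0 = σ_v − u = 96.55 − 40.221 = 56.329 kPa.
Stress increase at mid-clay by the 2:1 spreading method:
Δσ = qBL/((B+z)(L+z)) = 145×2.5×3.4/((2.5+5.6)(3.4+5.6)) = 16.907 kPa
Final effective stress: σ'_f = σ'_0 + Δσ = 56.329 + 16.907 = 73.236 kPa.
Normally consolidated clay, so the full stress increment lies on the virgin compression line:
S_c = C_c·H/(1+e₀)·log₁₀(σ'_f/σ'_0) = 0.42×5/(1+0.79)×log₁₀(73.236/56.329)
    = 1.1732 × 0.11399 = 0.1337 m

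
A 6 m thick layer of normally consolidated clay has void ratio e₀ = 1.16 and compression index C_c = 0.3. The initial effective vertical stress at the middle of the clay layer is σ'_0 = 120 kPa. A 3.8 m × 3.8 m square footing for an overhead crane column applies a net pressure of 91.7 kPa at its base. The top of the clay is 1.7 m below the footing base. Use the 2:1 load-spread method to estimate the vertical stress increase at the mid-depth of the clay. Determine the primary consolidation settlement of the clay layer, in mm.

S_c ≈ 51.4 mm

Mid-depth of clay below the footing base: z = 1.7 + 6/2 = 4.7 m.
Stress increase at mid-clay by the 2:1 spreading method:
Δσ = qBL/((B+z)(L+z)) = 91.7×3.8×3.8/((3.8+4.7)(3.8+4.7)) = 18.327 kPa
Final effective stress: σ'_f = σ'_0 + Δσ = 120 + 18.327 = 138.33 kPa.
Normally consolidated clay, so the full stress increment lies on the virgin compression line:
S_c = C_c·H/(1+e₀)·log₁₀(σ'_f/σ'_0) = 0.3×6/(1+1.16)×log₁₀(138.33/120)
    = 0.83333 × 0.061735 = 0.05145 m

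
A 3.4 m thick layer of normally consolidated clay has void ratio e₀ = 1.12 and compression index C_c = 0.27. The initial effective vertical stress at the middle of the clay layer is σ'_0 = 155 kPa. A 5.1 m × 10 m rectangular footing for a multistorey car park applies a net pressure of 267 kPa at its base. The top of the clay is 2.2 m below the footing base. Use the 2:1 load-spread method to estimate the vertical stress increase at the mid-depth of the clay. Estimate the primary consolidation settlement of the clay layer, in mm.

Mid-depth of clay below the footing base: z = 2.2 + 3.4/2 = 3.9 m.
Stress increase at mid-clay by the 2:1 spreading method:
Δσ = qBL/((B+z)(L+z)) = 267×5.1×10/((5.1+3.9)(10+3.9)) = 108.85 kPa
Final effective stress: σ'_f = σ'_0 + Δσ = 155 + 108.85 = 263.85 kPa.
Normally consolidated clay, so the full stress increment lies on the virgin compression line:
S_c = C_c·H/(1+e₀)·log₁₀(σ'_f/σ'_0) = 0.27×3.4/(1+1.12)×log₁₀(263.85/155)
    = 0.43302 × 0.23103 = 0.1 m

S_c ≈ 100 mm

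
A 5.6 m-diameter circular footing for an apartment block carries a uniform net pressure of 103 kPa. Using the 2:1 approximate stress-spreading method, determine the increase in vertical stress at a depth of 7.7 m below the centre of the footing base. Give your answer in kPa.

Δσ_z ≈ 18.3 kPa

By the 2:1 method the load spreads at 1 horizontal : 2 vertical, so at depth z the loaded area has grown by z in each plan dimension:
Δσ ≈ qD²/(D+z)² = 103×5.6²/(5.6+7.7)² = 18.26 kPa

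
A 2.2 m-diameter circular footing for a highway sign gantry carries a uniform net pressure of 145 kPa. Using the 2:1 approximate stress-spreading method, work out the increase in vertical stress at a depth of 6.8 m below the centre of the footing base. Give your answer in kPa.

By the 2:1 method the load spreads at 1 horizontal : 2 vertical, so at depth z the loaded area has grown by z in each plan dimension:
Δσ ≈ qD²/(D+z)² = 145×2.2²/(2.2+6.8)² = 8.6642 kPa

Δσ_z ≈ 8.66 kPa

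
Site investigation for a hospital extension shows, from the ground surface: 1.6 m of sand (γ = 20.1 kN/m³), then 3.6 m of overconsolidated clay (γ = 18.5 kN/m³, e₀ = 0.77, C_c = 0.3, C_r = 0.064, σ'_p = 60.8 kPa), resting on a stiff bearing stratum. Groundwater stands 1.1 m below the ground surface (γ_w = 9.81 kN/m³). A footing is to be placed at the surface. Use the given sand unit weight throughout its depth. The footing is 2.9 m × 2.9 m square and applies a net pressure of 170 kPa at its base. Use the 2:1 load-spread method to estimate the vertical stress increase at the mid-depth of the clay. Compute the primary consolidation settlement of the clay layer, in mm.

Mid-depth of clay below the ground surface: z = 1.6 + 3.6/2 = 3.4 m.
Total vertical stress at mid-clay: σ_v = 20.1×1.6 + 18.5×1.8 = 65.46 kPa.
Pore pressure: u = 9.81×(3.4 − 1.1) = 22.563 kPa.
Initial effective stress: σ'_0 = σ_v − u = 65.46 − 22.563 = 42.897 kPa.
Stress increase at mid-clay by the 2:1 spreading method:
Δσ = qBL/((B+z)(L+z)) = 170×2.9×2.9/((2.9+3.4)(2.9+3.4)) = 36.022 kPa
Final effective stress: σ'_f = 42.897 + 36.022 = 78.919 kPa.
σ'_f = 78.919 > σ'_p = 60.8 kPa, so the stress path crosses the preconsolidation pressure — recompression up to σ'_p, then virgin compression beyond:
S_c = H/(1+e₀)·[C_r·log₁₀(σ'_p/σ'_0) + C_c·log₁₀(σ'_f/σ'_p)]
    = 3.6/1.77 × [0.064×log₁₀(60.8/42.897) + 0.3×log₁₀(78.919/60.8)]
    = 2.0339 × [0.0096945 + 0.033983] = 0.08884 m

S_c ≈ 88.8 mm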